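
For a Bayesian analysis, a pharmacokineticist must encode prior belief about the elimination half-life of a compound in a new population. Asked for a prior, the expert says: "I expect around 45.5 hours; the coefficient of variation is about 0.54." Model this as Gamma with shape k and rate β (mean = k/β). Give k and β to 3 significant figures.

For Gamma(k, rate β): mean = k/β, variance = k/β², so CV = 1/√k.
CV = 0.54, hence k = 1/CV² = 3.43.
Then β = k/mean = 3.43/45.5 = 0.0754.

k ≈ 3.43, β ≈ 0.0754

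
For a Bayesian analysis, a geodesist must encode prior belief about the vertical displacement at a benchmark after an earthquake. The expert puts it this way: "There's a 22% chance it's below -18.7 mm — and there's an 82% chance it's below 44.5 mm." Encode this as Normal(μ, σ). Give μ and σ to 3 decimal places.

μ = 10.219, σ = 37.451

For Normal(μ,σ), the p-quantile is μ + z_p·σ. Here z_{0.22} = -0.7722, z_{0.82} = 0.9154.
So -18.7 = μ − 0.7722σ and 44.5 = μ + 0.9154σ.
Subtracting: σ = (44.5 − -18.7)/(0.9154 − (-0.7722)) = 37.451.
Then μ = -18.7 − (-0.7722)·37.451 = 10.219.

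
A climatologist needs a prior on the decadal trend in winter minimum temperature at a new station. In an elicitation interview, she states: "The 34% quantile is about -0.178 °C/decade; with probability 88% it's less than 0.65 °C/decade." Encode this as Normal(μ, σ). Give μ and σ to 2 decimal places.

μ = 0.04, σ = 0.52

The p-quantile of Normal(μ,σ) is μ + z_p·σ, with z_{0.34} = -0.4125 and z_{0.88} = 1.175.
Eliminate σ: μ = (z₂·x₁ − z₁·x₂)/(z₂ − z₁) = (1.175·-0.178 − (-0.4125)·0.65)/1.587 = 0.04.
Then σ = (x₂ − x₁)/(z₂ − z₁) = (0.65 − -0.178)/1.587 = 0.52.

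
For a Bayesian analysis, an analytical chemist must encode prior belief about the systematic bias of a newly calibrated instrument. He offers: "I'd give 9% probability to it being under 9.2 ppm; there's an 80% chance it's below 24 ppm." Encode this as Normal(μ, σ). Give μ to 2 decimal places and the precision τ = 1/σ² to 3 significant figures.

μ = 18.29, τ = 0.0217

The p-quantile of Normal(μ,σ) is μ + z_p·σ, with z_{0.09} = -1.341 and z_{0.8} = 0.8416.
Eliminate σ: μ = (z₂·x₁ − z₁·x₂)/(z₂ − z₁) = (0.8416·9.2 − (-1.341)·24)/2.182 = 18.29.
Then σ = (x₂ − x₁)/(z₂ − z₁) = (24 − 9.2)/2.182 = 6.78.
Precision τ = 1/σ² = 1/6.782² = 0.0217.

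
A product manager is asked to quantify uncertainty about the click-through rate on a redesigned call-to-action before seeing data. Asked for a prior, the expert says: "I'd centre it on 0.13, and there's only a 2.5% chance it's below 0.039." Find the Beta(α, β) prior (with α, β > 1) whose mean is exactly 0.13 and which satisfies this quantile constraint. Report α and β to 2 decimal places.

With mean 0.13 fixed, write α = 0.13s, β = 0.87s where s = α+β.
Need P(θ < 0.039) = 0.025 under Beta(0.13s, 0.87s). Normal approximation: (q−m)/√(m(1−m)/s) ≈ z_{0.025} = -1.96, so s ≈ 0.13·0.87·(-1.96)²/(0.039−0.13)² = 52.5.
At s = 52.5: P(θ<0.039) ≈ 0.005. Adjusting to match 0.025 gives s ≈ 31.92.
So α = 0.13·31.92 ≈ 4.15, β = 0.87·31.92 ≈ 27.77.

α ≈ 4.15, β ≈ 27.77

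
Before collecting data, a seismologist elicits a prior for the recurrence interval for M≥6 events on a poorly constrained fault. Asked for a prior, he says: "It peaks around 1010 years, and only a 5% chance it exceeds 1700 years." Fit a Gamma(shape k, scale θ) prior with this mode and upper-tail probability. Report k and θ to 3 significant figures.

Gamma(k,θ) with k>1 has mode (k−1)θ, so θ = 1010/(k−1).
Need P(X < 1700) = 0.95 with θ tied to k this way. Start at k = 2, θ = 1010: P(X<1700) ≈ 0.502.
Too low — raise k to concentrate. Iterating converges to k ≈ 11.3.
Then θ = 1010/(11.3−1) ≈ 98.1.

k ≈ 11.3, θ ≈ 98.1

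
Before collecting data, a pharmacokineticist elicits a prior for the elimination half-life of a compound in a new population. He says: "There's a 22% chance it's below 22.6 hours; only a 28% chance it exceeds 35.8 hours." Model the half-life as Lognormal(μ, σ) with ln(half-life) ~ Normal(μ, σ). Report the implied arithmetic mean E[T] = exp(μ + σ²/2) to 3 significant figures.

If T ~ Lognormal(μ,σ) then ln T ~ Normal(μ,σ), so the p-quantile of ln T is μ + z_p·σ.
ln(22.6) = 3.118 and ln(35.8) = 3.578; z_{0.22} = -0.7722, z_{0.72} = 0.5828.
σ = (3.578 − 3.118)/(0.5828 − (-0.7722)) = 0.339.
μ = 3.118 − (-0.7722)·0.339 = 3.380.
E[T] = exp(μ + σ²/2) = exp(3.380 + 0.0576) = 31.1 hours.

E[T] ≈ 31.1 hours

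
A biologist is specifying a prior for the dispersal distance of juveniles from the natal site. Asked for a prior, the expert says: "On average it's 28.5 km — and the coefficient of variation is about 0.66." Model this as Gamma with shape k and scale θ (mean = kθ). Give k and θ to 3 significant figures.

k ≈ 2.3, θ ≈ 12.4

For Gamma(k, scale θ): mean = kθ, variance = kθ², so CV = 1/√k.
CV = 0.66, hence k = 1/CV² = 2.3.
Then θ = mean/k = 28.5/2.3 = 12.4.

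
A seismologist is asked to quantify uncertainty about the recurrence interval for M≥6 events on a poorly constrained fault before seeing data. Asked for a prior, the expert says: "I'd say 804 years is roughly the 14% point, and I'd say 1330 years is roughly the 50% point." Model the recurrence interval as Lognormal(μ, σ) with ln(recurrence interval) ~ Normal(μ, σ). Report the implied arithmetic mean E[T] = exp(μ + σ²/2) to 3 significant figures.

If T ~ Lognormal(μ,σ) then ln T ~ Normal(μ,σ), so the p-quantile of ln T is μ + z_p·σ.
ln(804) = 6.69 and ln(1330) = 7.193; z_{0.14} = -1.08, z_{0.5} = 0.
σ = (7.193 − 6.69)/(0 − (-1.08)) = 0.466.
μ = 6.69 − (-1.08)·0.466 = 7.193.
E[T] = exp(μ + σ²/2) = exp(7.193 + 0.1085) = 1480 years.

E[T] ≈ 1480 years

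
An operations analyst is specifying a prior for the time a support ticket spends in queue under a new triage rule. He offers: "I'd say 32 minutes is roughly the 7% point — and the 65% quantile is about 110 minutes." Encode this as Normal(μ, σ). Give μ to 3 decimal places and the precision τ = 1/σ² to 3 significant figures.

The p-quantile of Normal(μ,σ) is μ + z_p·σ, with z_{0.07} = -1.476 and z_{0.65} = 0.3853.
Eliminate σ: μ = (z₂·x₁ − z₁·x₂)/(z₂ − z₁) = (0.3853·32 − (-1.476)·110)/1.861 = 93.851.
Then σ = (x₂ − x₁)/(z₂ − z₁) = (110 − 32)/1.861 = 41.910.
Precision τ = 1/σ² = 1/41.91² = 0.000569.

μ = 93.851, τ = 0.000569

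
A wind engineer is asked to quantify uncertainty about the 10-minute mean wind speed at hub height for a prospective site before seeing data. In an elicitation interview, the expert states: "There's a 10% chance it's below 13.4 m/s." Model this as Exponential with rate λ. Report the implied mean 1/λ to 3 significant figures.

mean ≈ 127 m/s

P(T < 13.4) = 1 − e^(−λ·13.4) = 0.1, so λ = −ln(1−0.1)/13.4 = −ln(0.9)/13.4 = 0.00786.
Mean = 1/λ = 127 m/s.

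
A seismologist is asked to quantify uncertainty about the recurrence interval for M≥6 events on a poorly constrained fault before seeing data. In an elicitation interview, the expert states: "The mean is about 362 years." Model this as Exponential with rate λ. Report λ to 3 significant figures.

λ ≈ 0.00276

Exponential mean = 1/λ, so λ = 1/362.0 = 0.00276.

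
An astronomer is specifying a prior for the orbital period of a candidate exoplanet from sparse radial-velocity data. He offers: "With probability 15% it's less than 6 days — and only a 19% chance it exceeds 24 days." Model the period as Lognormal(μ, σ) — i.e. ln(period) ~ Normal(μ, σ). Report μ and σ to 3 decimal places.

μ ≈ 2.542, σ ≈ 0.724

If T ~ Lognormal(μ,σ) then ln T ~ Normal(μ,σ), so the p-quantile of ln T is μ + z_p·σ.
ln(6) = 1.792 and ln(24) = 3.178; z_{0.15} = -1.036, z_{0.81} = 0.8779.
σ = (3.178 − 1.792)/(0.8779 − (-1.036)) = 0.724.
μ = 1.792 − (-1.036)·0.724 = 2.542.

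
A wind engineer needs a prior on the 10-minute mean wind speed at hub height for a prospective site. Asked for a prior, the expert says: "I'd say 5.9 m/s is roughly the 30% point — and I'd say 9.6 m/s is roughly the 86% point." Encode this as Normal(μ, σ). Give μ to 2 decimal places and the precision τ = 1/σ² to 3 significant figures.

μ = 7.11, τ = 0.188

For Normal(μ,σ), the p-quantile is μ + z_p·σ. Here z_{0.3} = -0.5244, z_{0.86} = 1.08.
So 5.9 = μ − 0.5244σ and 9.6 = μ + 1.08σ.
Subtracting: σ = (9.6 − 5.9)/(1.08 − (-0.5244)) = 2.31.
Then μ = 5.9 − (-0.5244)·2.31 = 7.11.
Precision τ = 1/σ² = 1/2.306² = 0.188.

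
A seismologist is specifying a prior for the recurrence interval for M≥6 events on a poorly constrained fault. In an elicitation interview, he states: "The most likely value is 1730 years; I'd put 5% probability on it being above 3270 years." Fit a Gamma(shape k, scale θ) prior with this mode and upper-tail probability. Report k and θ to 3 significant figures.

Gamma(k,θ) with k>1 has mode (k−1)θ, so θ = 1730/(k−1).
Need P(X < 3270) = 0.95 with θ tied to k this way. Start at k = 2, θ = 1730: P(X<3270) ≈ 0.563.
Too low — raise k to concentrate. Iterating converges to k ≈ 7.86.
Then θ = 1730/(7.86−1) ≈ 252.

k ≈ 7.86, θ ≈ 252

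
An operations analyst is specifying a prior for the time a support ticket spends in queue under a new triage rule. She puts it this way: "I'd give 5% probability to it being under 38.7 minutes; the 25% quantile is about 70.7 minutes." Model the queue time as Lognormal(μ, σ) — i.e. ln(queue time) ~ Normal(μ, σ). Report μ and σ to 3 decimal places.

μ ≈ 4.677, σ ≈ 0.621

If T ~ Lognormal(μ,σ) then ln T ~ Normal(μ,σ), so the p-quantile of ln T is μ + z_p·σ.
ln(38.7) = 3.656 and ln(70.7) = 4.258; z_{0.05} = -1.645, z_{0.25} = -0.6745.
σ = (4.258 − 3.656)/(-0.6745 − (-1.645)) = 0.621.
μ = 3.656 − (-1.645)·0.621 = 4.677.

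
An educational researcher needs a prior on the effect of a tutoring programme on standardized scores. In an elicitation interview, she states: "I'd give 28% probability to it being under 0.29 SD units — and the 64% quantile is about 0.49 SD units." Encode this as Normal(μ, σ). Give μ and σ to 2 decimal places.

For Normal(μ,σ), the p-quantile is μ + z_p·σ. Here z_{0.28} = -0.5828, z_{0.64} = 0.3585.
So 0.29 = μ − 0.5828σ and 0.49 = μ + 0.3585σ.
Subtracting: σ = (0.49 − 0.29)/(0.3585 − (-0.5828)) = 0.21.
Then μ = 0.29 − (-0.5828)·0.21 = 0.41.

μ = 0.41, σ = 0.21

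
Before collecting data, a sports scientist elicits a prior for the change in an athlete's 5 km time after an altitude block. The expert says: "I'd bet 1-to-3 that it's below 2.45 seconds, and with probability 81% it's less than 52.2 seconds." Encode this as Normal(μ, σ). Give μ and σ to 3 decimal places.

For Normal(μ,σ), the p-quantile is μ + z_p·σ. Here z_{0.25} = -0.6745, z_{0.81} = 0.8779.
So 2.45 = μ − 0.6745σ and 52.2 = μ + 0.8779σ.
Subtracting: σ = (52.2 − 2.45)/(0.8779 − (-0.6745)) = 32.047.
Then μ = 2.45 − (-0.6745)·32.047 = 24.066.

μ = 24.066, σ = 32.047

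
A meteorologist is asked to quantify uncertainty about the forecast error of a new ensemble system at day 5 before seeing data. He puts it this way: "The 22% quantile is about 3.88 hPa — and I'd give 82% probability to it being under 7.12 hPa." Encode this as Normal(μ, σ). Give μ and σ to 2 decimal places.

The p-quantile of Normal(μ,σ) is μ + z_p·σ, with z_{0.22} = -0.7722 and z_{0.82} = 0.9154.
Eliminate σ: μ = (z₂·x₁ − z₁·x₂)/(z₂ − z₁) = (0.9154·3.88 − (-0.7722)·7.12)/1.688 = 5.36.
Then σ = (x₂ − x₁)/(z₂ − z₁) = (7.12 − 3.88)/1.688 = 1.92.

μ = 5.36, σ = 1.92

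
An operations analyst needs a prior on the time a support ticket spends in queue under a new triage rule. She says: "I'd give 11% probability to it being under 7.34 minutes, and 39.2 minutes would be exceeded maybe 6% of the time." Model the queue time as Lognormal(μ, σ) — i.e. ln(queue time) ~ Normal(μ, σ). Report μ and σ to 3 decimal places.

μ ≈ 2.732, σ ≈ 0.602

If T ~ Lognormal(μ,σ) then ln T ~ Normal(μ,σ), so the p-quantile of ln T is μ + z_p·σ.
ln(7.34) = 1.993 and ln(39.2) = 3.669; z_{0.11} = -1.227, z_{0.94} = 1.555.
σ = (3.669 − 1.993)/(1.555 − (-1.227)) = 0.602.
μ = 1.993 − (-1.227)·0.602 = 2.732.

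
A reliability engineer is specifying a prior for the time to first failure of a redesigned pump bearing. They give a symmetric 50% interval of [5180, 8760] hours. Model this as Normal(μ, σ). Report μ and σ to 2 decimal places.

μ = 6970.00, σ = 2653.86

A symmetric 50% interval runs μ ± z·σ with z = 0.6745.
Half-width = 1790, so σ = 1790/0.6745 = 2653.86.
μ is the interval midpoint, 6970.00.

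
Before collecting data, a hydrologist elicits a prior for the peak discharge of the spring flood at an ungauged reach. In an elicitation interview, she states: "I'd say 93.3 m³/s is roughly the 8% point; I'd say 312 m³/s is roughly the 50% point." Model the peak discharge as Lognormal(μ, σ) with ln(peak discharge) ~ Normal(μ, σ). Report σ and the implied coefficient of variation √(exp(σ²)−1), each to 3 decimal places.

σ ≈ 0.859, CV ≈ 1.045

If T ~ Lognormal(μ,σ) then ln T ~ Normal(μ,σ), so the p-quantile of ln T is μ + z_p·σ.
ln(93.3) = 4.536 and ln(312) = 5.743; z_{0.08} = -1.405, z_{0.5} = 0.
σ = (5.743 − 4.536)/(0 − (-1.405)) = 0.859.
μ = 4.536 − (-1.405)·0.859 = 5.743.
CV = √(exp(σ²)−1) = √(exp(0.7382)−1) = 1.045.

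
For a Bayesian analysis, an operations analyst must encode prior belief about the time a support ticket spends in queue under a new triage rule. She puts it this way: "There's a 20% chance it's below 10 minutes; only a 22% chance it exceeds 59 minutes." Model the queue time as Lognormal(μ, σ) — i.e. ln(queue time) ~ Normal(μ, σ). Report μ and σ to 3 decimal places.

μ ≈ 3.228, σ ≈ 1.100

If T ~ Lognormal(μ,σ) then ln T ~ Normal(μ,σ), so the p-quantile of ln T is μ + z_p·σ.
ln(10) = 2.303 and ln(59) = 4.078; z_{0.2} = -0.8416, z_{0.78} = 0.7722.
σ = (4.078 − 2.303)/(0.7722 − (-0.8416)) = 1.100.
μ = 2.303 − (-0.8416)·1.100 = 3.228.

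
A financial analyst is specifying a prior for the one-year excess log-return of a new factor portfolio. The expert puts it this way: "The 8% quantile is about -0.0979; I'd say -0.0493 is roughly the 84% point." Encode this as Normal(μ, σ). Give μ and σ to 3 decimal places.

The p-quantile of Normal(μ,σ) is μ + z_p·σ, with z_{0.08} = -1.405 and z_{0.84} = 0.9945.
Eliminate σ: μ = (z₂·x₁ − z₁·x₂)/(z₂ − z₁) = (0.9945·-0.0979 − (-1.405)·-0.0493)/2.4 = -0.069.
Then σ = (x₂ − x₁)/(z₂ − z₁) = (-0.0493 − -0.0979)/2.4 = 0.020.

μ = -0.069, σ = 0.020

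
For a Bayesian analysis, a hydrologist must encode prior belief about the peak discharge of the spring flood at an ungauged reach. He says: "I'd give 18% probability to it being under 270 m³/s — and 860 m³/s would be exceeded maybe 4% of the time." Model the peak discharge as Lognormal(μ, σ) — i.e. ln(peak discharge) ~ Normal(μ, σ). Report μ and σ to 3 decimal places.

If T ~ Lognormal(μ,σ) then ln T ~ Normal(μ,σ), so the p-quantile of ln T is μ + z_p·σ.
ln(270) = 5.598 and ln(860) = 6.757; z_{0.18} = -0.9154, z_{0.96} = 1.751.
σ = (6.757 − 5.598)/(1.751 − (-0.9154)) = 0.435.
μ = 5.598 − (-0.9154)·0.435 = 5.996.

μ ≈ 5.996, σ ≈ 0.435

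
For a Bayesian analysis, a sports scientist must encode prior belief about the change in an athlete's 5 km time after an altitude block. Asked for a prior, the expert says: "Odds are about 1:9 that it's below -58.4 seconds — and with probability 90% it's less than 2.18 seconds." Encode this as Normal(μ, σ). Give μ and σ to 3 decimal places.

For Normal(μ,σ), the p-quantile is μ + z_p·σ. Here z_{0.1} = -1.282, z_{0.9} = 1.282.
So -58.4 = μ − 1.282σ and 2.18 = μ + 1.282σ.
Subtracting: σ = (2.18 − -58.4)/(1.282 − (-1.282)) = 23.635.
Then μ = -58.4 − (-1.282)·23.635 = -28.110.

μ = -28.110, σ = 23.635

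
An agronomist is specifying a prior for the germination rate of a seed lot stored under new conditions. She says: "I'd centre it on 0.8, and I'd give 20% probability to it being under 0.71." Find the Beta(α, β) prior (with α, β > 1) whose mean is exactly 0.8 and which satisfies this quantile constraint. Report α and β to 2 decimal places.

α ≈ 9.63, β ≈ 2.41

With mean 0.8 fixed, write α = 0.8s, β = 0.2s where s = α+β.
Need P(θ < 0.71) = 0.2 under Beta(0.8s, 0.2s). Normal approximation: (q−m)/√(m(1−m)/s) ≈ z_{0.2} = -0.842, so s ≈ 0.8·0.2·(-0.842)²/(0.71−0.8)² = 14.0.
At s = 14.0: P(θ<0.71) ≈ 0.187. Adjusting to match 0.2 gives s ≈ 12.04.
So α = 0.8·12.04 ≈ 9.63, β = 0.2·12.04 ≈ 2.41.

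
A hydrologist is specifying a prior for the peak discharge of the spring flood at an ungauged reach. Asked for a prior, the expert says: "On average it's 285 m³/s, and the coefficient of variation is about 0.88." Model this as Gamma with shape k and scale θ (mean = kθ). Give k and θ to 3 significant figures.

k ≈ 1.29, θ ≈ 221

For Gamma(k, scale θ): mean = kθ, variance = kθ², so CV = 1/√k.
CV = 0.88, hence k = 1/CV² = 1.29.
Then θ = mean/k = 285/1.29 = 221.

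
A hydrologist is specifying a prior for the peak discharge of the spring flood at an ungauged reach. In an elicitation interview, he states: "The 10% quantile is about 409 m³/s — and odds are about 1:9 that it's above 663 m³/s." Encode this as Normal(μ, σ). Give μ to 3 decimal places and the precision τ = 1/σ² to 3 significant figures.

μ = 536.000, τ = 0.000102

The p-quantile of Normal(μ,σ) is μ + z_p·σ, with z_{0.1} = -1.282 and z_{0.9} = 1.282.
Eliminate σ: μ = (z₂·x₁ − z₁·x₂)/(z₂ − z₁) = (1.282·409 − (-1.282)·663)/2.563 = 536.000.
Then σ = (x₂ − x₁)/(z₂ − z₁) = (663 − 409)/2.563 = 99.099.
Precision τ = 1/σ² = 1/99.1² = 0.000102.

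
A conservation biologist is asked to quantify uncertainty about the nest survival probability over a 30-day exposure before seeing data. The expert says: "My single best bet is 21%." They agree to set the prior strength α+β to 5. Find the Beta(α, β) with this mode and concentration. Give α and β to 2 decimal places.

For α,β > 1 the Beta mode is (α−1)/(α+β−2). With α+β = 5, the mode is (α−1)/3.
Set (α−1)/3 = 0.21 → α = 1 + 0.21·3 = 1.63.
β = 5 − α = 3.37.

α = 1.63, β = 3.37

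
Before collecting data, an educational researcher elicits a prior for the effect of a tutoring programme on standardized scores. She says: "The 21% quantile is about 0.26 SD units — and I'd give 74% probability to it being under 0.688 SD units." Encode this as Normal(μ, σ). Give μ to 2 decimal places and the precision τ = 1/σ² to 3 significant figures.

The p-quantile of Normal(μ,σ) is μ + z_p·σ, with z_{0.21} = -0.8064 and z_{0.74} = 0.6433.
Eliminate σ: μ = (z₂·x₁ − z₁·x₂)/(z₂ − z₁) = (0.6433·0.26 − (-0.8064)·0.688)/1.45 = 0.50.
Then σ = (x₂ − x₁)/(z₂ − z₁) = (0.688 − 0.26)/1.45 = 0.30.
Precision τ = 1/σ² = 1/0.2952² = 11.5.

μ = 0.50, τ = 11.5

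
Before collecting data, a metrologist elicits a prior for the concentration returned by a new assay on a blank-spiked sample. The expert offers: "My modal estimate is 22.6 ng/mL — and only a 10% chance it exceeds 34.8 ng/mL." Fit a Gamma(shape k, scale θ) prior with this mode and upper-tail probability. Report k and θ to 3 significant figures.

k ≈ 11, θ ≈ 2.25

Gamma(k,θ) with k>1 has mode (k−1)θ, so θ = 22.6/(k−1).
Need P(X < 34.8) = 0.9 with θ tied to k this way. Start at k = 2, θ = 22.6: P(X<34.8) ≈ 0.455.
Too low — raise k to concentrate. Iterating converges to k ≈ 11.
Then θ = 22.6/(11−1) ≈ 2.25.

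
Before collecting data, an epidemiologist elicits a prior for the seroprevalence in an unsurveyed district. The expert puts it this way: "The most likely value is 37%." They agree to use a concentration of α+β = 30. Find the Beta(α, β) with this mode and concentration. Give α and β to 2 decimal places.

For α,β > 1 the Beta mode is (α−1)/(α+β−2). With α+β = 30, the mode is (α−1)/28.
Set (α−1)/28 = 0.37 → α = 1 + 0.37·28 = 11.36.
β = 30 − α = 18.64.

α = 11.36, β = 18.64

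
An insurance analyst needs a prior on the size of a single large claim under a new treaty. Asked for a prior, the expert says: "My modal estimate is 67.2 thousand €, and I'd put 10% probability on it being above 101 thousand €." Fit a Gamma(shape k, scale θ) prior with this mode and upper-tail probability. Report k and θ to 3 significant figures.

k ≈ 12.2, θ ≈ 6

Gamma(k,θ) with k>1 has mode (k−1)θ, so θ = 67.2/(k−1).
Need P(X < 101) = 0.9 with θ tied to k this way. Start at k = 2, θ = 67.2: P(X<101) ≈ 0.443.
Too low — raise k to concentrate. Iterating converges to k ≈ 12.2.
Then θ = 67.2/(12.2−1) ≈ 6.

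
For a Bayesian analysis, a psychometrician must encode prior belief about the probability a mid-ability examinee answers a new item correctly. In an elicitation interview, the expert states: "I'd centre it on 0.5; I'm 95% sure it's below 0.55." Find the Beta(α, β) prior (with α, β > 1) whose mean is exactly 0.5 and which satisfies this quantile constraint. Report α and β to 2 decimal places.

With mean 0.5 fixed, write α = 0.5s, β = 0.5s where s = α+β.
Need P(θ < 0.55) = 0.95 under Beta(0.5s, 0.5s). Normal approximation: (q−m)/√(m(1−m)/s) ≈ z_{0.95} = 1.64, so s ≈ 0.5·0.5·(1.64)²/(0.55−0.5)² = 270.6.
At s = 270.6: P(θ<0.55) ≈ 0.950. Adjusting to match 0.95 gives s ≈ 269.70.
So α = 0.5·269.70 ≈ 134.85, β = 0.5·269.70 ≈ 134.85.

α ≈ 134.85, β ≈ 134.85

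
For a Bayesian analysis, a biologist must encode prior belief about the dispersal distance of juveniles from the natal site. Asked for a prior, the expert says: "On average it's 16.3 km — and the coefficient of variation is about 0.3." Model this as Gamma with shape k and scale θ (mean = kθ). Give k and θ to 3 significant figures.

k ≈ 11.1, θ ≈ 1.47

For Gamma(k, scale θ): mean = kθ, variance = kθ², so CV = 1/√k.
CV = 0.3, hence k = 1/CV² = 11.1.
Then θ = mean/k = 16.3/11.1 = 1.47.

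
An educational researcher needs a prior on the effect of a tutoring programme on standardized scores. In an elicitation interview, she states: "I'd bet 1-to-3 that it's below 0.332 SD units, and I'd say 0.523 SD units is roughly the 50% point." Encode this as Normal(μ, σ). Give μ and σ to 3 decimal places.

μ = 0.523, σ = 0.283

For Normal(μ,σ), the p-quantile is μ + z_p·σ. Here z_{0.25} = -0.6745, z_{0.5} = 0.
So 0.332 = μ − 0.6745σ and 0.523 = μ + 0σ.
Subtracting: σ = (0.523 − 0.332)/(0 − (-0.6745)) = 0.283.
Then μ = 0.332 − (-0.6745)·0.283 = 0.523.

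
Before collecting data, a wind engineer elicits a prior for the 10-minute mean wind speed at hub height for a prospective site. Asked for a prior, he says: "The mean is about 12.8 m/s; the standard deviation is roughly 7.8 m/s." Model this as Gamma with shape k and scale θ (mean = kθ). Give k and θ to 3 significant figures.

For Gamma(k, scale θ): mean = kθ, variance = kθ², so CV = 1/√k.
CV = SD/mean = 7.8/12.8 = 0.6094, hence k = 1/CV² = 2.69.
Then θ = mean/k = 12.8/2.69 = 4.75.

k ≈ 2.69, θ ≈ 4.75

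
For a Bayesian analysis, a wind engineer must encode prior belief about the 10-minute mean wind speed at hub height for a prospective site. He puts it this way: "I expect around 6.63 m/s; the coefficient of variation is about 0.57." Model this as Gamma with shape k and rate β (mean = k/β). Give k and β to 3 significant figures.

For Gamma(k, rate β): mean = k/β, variance = k/β², so CV = 1/√k.
CV = 0.57, hence k = 1/CV² = 3.08.
Then β = k/mean = 3.08/6.63 = 0.464.

k ≈ 3.08, β ≈ 0.464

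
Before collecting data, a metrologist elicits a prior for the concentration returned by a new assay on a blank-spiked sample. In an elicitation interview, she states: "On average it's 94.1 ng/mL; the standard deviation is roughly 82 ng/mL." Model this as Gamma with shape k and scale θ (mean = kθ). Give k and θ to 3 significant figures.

For Gamma(k, scale θ): mean = kθ, variance = kθ², so CV = 1/√k.
CV = SD/mean = 82/94.1 = 0.8714, hence k = 1/CV² = 1.32.
Then θ = mean/k = 94.1/1.32 = 71.5.

k ≈ 1.32, θ ≈ 71.5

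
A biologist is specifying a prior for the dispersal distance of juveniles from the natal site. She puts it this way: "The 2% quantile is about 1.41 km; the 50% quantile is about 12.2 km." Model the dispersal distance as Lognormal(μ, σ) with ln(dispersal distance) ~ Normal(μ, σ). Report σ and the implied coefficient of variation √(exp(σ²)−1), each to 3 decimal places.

σ ≈ 1.051, CV ≈ 1.420

If T ~ Lognormal(μ,σ) then ln T ~ Normal(μ,σ), so the p-quantile of ln T is μ + z_p·σ.
ln(1.41) = 0.3436 and ln(12.2) = 2.501; z_{0.02} = -2.054, z_{0.5} = 0.
σ = (2.501 − 0.3436)/(0 − (-2.054)) = 1.051.
μ = 0.3436 − (-2.054)·1.051 = 2.501.
CV = √(exp(σ²)−1) = √(exp(1.1039)−1) = 1.420.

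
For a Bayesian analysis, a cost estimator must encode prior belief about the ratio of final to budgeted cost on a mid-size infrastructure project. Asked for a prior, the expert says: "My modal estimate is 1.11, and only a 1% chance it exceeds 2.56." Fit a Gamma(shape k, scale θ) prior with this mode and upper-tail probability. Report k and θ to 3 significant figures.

k ≈ 7.84, θ ≈ 0.162

Gamma(k,θ) with k>1 has mode (k−1)θ, so θ = 1.11/(k−1).
Need P(X < 2.56) = 0.99 with θ tied to k this way. Start at k = 2, θ = 1.11: P(X<2.56) ≈ 0.671.
Too low — raise k to concentrate. Iterating converges to k ≈ 7.84.
Then θ = 1.11/(7.84−1) ≈ 0.162.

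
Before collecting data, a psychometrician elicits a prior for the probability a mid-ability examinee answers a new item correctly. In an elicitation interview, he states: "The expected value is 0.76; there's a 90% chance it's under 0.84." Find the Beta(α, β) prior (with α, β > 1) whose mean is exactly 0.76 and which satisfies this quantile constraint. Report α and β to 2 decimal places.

With mean 0.76 fixed, write α = 0.76s, β = 0.24s where s = α+β.
Need P(θ < 0.84) = 0.9 under Beta(0.76s, 0.24s). Normal approximation: (q−m)/√(m(1−m)/s) ≈ z_{0.9} = 1.28, so s ≈ 0.76·0.24·(1.28)²/(0.84−0.76)² = 46.8.
At s = 46.8: P(θ<0.84) ≈ 0.910. Adjusting to match 0.9 gives s ≈ 43.05.
So α = 0.76·43.05 ≈ 32.72, β = 0.24·43.05 ≈ 10.33.

α ≈ 32.72, β ≈ 10.33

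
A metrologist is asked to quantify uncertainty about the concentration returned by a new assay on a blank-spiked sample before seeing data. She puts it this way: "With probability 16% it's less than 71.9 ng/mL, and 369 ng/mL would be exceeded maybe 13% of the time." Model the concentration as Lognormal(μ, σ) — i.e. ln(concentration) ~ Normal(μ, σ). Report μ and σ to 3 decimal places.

μ ≈ 5.042, σ ≈ 0.771

If T ~ Lognormal(μ,σ) then ln T ~ Normal(μ,σ), so the p-quantile of ln T is μ + z_p·σ.
ln(71.9) = 4.275 and ln(369) = 5.911; z_{0.16} = -0.9945, z_{0.87} = 1.126.
σ = (5.911 − 4.275)/(1.126 − (-0.9945)) = 0.771.
μ = 4.275 − (-0.9945)·0.771 = 5.042.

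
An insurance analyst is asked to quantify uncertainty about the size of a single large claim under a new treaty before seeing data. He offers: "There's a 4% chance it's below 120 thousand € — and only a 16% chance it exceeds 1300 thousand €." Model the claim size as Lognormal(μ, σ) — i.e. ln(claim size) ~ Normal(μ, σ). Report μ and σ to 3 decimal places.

μ ≈ 6.307, σ ≈ 0.868

If T ~ Lognormal(μ,σ) then ln T ~ Normal(μ,σ), so the p-quantile of ln T is μ + z_p·σ.
ln(120) = 4.787 and ln(1300) = 7.17; z_{0.04} = -1.751, z_{0.84} = 0.9945.
σ = (7.17 − 4.787)/(0.9945 − (-1.751)) = 0.868.
μ = 4.787 − (-1.751)·0.868 = 6.307.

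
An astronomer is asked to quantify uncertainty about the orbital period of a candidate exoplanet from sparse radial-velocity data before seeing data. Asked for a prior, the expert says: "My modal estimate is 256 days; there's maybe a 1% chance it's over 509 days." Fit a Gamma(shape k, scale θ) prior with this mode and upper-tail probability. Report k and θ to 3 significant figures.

Gamma(k,θ) with k>1 has mode (k−1)θ, so θ = 256/(k−1).
Need P(X < 509) = 0.99 with θ tied to k this way. Start at k = 2, θ = 256: P(X<509) ≈ 0.591.
Too low — raise k to concentrate. Iterating converges to k ≈ 11.4.
Then θ = 256/(11.4−1) ≈ 24.6.

k ≈ 11.4, θ ≈ 24.6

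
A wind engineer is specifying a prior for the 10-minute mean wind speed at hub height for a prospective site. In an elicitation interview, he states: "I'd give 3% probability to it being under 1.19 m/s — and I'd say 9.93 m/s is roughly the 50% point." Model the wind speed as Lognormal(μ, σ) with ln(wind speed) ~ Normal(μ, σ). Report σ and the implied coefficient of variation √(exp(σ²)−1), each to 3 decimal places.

σ ≈ 1.128, CV ≈ 1.603

If T ~ Lognormal(μ,σ) then ln T ~ Normal(μ,σ), so the p-quantile of ln T is μ + z_p·σ.
ln(1.19) = 0.174 and ln(9.93) = 2.296; z_{0.03} = -1.881, z_{0.5} = 0.
σ = (2.296 − 0.174)/(0 − (-1.881)) = 1.128.
μ = 0.174 − (-1.881)·1.128 = 2.296.
CV = √(exp(σ²)−1) = √(exp(1.2725)−1) = 1.603.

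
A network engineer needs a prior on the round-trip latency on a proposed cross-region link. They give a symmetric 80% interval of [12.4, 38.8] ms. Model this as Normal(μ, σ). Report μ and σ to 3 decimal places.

A symmetric 80% interval runs μ ± z·σ with z = 1.282.
Half-width = 13.2, so σ = 13.2/1.282 = 10.300.
μ is the interval midpoint, 25.600.

μ = 25.600, σ = 10.300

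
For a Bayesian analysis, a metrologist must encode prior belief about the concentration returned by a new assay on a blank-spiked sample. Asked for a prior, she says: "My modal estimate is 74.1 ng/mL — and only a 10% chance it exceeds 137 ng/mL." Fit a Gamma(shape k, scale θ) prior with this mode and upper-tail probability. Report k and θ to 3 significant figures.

k ≈ 6.05, θ ≈ 14.7

Gamma(k,θ) with k>1 has mode (k−1)θ, so θ = 74.1/(k−1).
Need P(X < 137) = 0.9 with θ tied to k this way. Start at k = 2, θ = 74.1: P(X<137) ≈ 0.552.
Too low — raise k to concentrate. Iterating converges to k ≈ 6.05.
Then θ = 74.1/(6.05−1) ≈ 14.7.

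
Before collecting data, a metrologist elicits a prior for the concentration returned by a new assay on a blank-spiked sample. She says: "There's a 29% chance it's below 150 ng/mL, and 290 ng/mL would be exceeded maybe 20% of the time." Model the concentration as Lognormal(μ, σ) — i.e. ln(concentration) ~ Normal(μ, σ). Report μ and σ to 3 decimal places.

If T ~ Lognormal(μ,σ) then ln T ~ Normal(μ,σ), so the p-quantile of ln T is μ + z_p·σ.
ln(150) = 5.011 and ln(290) = 5.67; z_{0.29} = -0.5534, z_{0.8} = 0.8416.
σ = (5.67 − 5.011)/(0.8416 − (-0.5534)) = 0.473.
μ = 5.011 − (-0.5534)·0.473 = 5.272.

μ ≈ 5.272, σ ≈ 0.473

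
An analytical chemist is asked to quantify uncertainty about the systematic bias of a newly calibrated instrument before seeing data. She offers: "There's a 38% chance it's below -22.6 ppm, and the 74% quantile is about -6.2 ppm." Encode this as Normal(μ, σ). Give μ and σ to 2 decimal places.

For Normal(μ,σ), the p-quantile is μ + z_p·σ. Here z_{0.38} = -0.3055, z_{0.74} = 0.6433.
So -22.6 = μ − 0.3055σ and -6.2 = μ + 0.6433σ.
Subtracting: σ = (-6.2 − -22.6)/(0.6433 − (-0.3055)) = 17.28.
Then μ = -22.6 − (-0.3055)·17.28 = -17.32.

μ = -17.32, σ = 17.28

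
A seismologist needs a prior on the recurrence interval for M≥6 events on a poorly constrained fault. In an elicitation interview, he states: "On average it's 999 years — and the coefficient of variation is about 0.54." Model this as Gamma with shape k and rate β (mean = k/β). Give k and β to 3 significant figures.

k ≈ 3.43, β ≈ 0.00343

For Gamma(k, rate β): mean = k/β, variance = k/β², so CV = 1/√k.
CV = 0.54, hence k = 1/CV² = 3.43.
Then β = k/mean = 3.43/999 = 0.00343.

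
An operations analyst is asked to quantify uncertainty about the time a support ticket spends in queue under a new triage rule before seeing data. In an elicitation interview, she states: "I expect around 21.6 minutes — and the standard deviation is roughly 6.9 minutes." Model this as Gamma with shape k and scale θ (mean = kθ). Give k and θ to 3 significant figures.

For Gamma(k, scale θ): mean = kθ, variance = kθ², so CV = 1/√k.
CV = SD/mean = 6.9/21.6 = 0.3194, hence k = 1/CV² = 9.8.
Then θ = mean/k = 21.6/9.8 = 2.2.

k ≈ 9.8, θ ≈ 2.2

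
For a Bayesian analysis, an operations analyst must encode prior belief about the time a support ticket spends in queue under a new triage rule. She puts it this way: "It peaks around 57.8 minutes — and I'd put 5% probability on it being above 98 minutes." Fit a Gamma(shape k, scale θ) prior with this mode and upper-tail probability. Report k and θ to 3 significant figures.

Gamma(k,θ) with k>1 has mode (k−1)θ, so θ = 57.8/(k−1).
Need P(X < 98) = 0.95 with θ tied to k this way. Start at k = 2, θ = 57.8: P(X<98) ≈ 0.505.
Too low — raise k to concentrate. Iterating converges to k ≈ 11.
Then θ = 57.8/(11−1) ≈ 5.77.

k ≈ 11, θ ≈ 5.77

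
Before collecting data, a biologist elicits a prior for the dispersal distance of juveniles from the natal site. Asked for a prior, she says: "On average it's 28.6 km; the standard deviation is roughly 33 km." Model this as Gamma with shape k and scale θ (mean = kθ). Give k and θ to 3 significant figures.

k ≈ 0.751, θ ≈ 38.1

For Gamma(k, scale θ): mean = kθ, variance = kθ², so CV = 1/√k.
CV = SD/mean = 33/28.6 = 1.154, hence k = 1/CV² = 0.751.
Then θ = mean/k = 28.6/0.751 = 38.1.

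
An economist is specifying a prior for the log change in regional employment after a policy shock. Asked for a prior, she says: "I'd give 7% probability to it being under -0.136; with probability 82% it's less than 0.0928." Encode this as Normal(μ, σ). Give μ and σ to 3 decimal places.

μ = 0.005, σ = 0.096

The p-quantile of Normal(μ,σ) is μ + z_p·σ, with z_{0.07} = -1.476 and z_{0.82} = 0.9154.
Eliminate σ: μ = (z₂·x₁ − z₁·x₂)/(z₂ − z₁) = (0.9154·-0.136 − (-1.476)·0.0928)/2.391 = 0.005.
Then σ = (x₂ − x₁)/(z₂ − z₁) = (0.0928 − -0.136)/2.391 = 0.096.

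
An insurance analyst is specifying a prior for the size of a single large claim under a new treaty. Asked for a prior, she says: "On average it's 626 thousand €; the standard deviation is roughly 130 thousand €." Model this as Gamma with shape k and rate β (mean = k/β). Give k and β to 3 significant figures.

k ≈ 23.2, β ≈ 0.037

For Gamma(k, rate β): mean = k/β, variance = k/β², so CV = 1/√k.
CV = SD/mean = 130/626 = 0.2077, hence k = 1/CV² = 23.2.
Then β = k/mean = 23.2/626 = 0.037.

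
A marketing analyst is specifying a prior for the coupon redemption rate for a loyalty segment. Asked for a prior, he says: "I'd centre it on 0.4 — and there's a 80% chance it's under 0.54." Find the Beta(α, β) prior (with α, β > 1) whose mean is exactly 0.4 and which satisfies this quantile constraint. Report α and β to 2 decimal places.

α ≈ 3.40, β ≈ 5.10

With mean 0.4 fixed, write α = 0.4s, β = 0.6s where s = α+β.
Need P(θ < 0.54) = 0.8 under Beta(0.4s, 0.6s). Normal approximation: (q−m)/√(m(1−m)/s) ≈ z_{0.8} = 0.842, so s ≈ 0.4·0.6·(0.842)²/(0.54−0.4)² = 8.7.
At s = 8.7: P(θ<0.54) ≈ 0.802. Adjusting to match 0.8 gives s ≈ 8.50.
So α = 0.4·8.50 ≈ 3.40, β = 0.6·8.50 ≈ 5.10.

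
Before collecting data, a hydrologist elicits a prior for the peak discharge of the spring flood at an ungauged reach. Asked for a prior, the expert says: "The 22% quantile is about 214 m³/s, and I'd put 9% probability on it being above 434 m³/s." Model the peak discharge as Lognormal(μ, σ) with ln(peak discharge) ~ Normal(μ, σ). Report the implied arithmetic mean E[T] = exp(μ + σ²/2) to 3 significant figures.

E[T] ≈ 293 m³/s

If T ~ Lognormal(μ,σ) then ln T ~ Normal(μ,σ), so the p-quantile of ln T is μ + z_p·σ.
ln(214) = 5.366 and ln(434) = 6.073; z_{0.22} = -0.7722, z_{0.91} = 1.341.
σ = (6.073 − 5.366)/(1.341 − (-0.7722)) = 0.335.
μ = 5.366 − (-0.7722)·0.335 = 5.624.
E[T] = exp(μ + σ²/2) = exp(5.624 + 0.0560) = 293 m³/s.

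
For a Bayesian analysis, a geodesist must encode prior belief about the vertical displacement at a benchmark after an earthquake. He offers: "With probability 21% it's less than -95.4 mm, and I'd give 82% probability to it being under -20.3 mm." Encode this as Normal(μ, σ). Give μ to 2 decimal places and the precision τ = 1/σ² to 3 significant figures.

μ = -60.23, τ = 0.000526

The p-quantile of Normal(μ,σ) is μ + z_p·σ, with z_{0.21} = -0.8064 and z_{0.82} = 0.9154.
Eliminate σ: μ = (z₂·x₁ − z₁·x₂)/(z₂ − z₁) = (0.9154·-95.4 − (-0.8064)·-20.3)/1.722 = -60.23.
Then σ = (x₂ − x₁)/(z₂ − z₁) = (-20.3 − -95.4)/1.722 = 43.62.
Precision τ = 1/σ² = 1/43.62² = 0.000526.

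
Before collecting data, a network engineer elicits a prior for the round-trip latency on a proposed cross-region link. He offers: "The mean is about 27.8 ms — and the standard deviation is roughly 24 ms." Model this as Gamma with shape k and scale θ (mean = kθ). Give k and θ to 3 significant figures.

k ≈ 1.34, θ ≈ 20.7

For Gamma(k, scale θ): mean = kθ, variance = kθ², so CV = 1/√k.
CV = SD/mean = 24/27.8 = 0.8633, hence k = 1/CV² = 1.34.
Then θ = mean/k = 27.8/1.34 = 20.7.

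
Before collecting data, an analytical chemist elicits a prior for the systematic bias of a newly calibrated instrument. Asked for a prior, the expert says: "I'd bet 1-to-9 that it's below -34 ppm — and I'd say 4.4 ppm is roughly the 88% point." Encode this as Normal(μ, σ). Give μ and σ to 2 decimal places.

μ = -13.97, σ = 15.63

For Normal(μ,σ), the p-quantile is μ + z_p·σ. Here z_{0.1} = -1.282, z_{0.88} = 1.175.
So -34 = μ − 1.282σ and 4.4 = μ + 1.175σ.
Subtracting: σ = (4.4 − -34)/(1.175 − (-1.282)) = 15.63.
Then μ = -34 − (-1.282)·15.63 = -13.97.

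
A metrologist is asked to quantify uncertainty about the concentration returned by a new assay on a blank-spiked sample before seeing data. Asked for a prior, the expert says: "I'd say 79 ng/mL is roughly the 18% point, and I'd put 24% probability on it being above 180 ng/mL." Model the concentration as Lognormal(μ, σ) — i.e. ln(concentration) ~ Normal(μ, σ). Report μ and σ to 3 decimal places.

μ ≈ 4.834, σ ≈ 0.508

If T ~ Lognormal(μ,σ) then ln T ~ Normal(μ,σ), so the p-quantile of ln T is μ + z_p·σ.
ln(79) = 4.369 and ln(180) = 5.193; z_{0.18} = -0.9154, z_{0.76} = 0.7063.
σ = (5.193 − 4.369)/(0.7063 − (-0.9154)) = 0.508.
μ = 4.369 − (-0.9154)·0.508 = 4.834.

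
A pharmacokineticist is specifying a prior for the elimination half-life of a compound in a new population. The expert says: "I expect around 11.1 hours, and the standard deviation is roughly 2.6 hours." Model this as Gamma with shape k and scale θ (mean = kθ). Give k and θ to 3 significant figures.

For Gamma(k, scale θ): mean = kθ, variance = kθ², so CV = 1/√k.
CV = SD/mean = 2.6/11.1 = 0.2342, hence k = 1/CV² = 18.2.
Then θ = mean/k = 11.1/18.2 = 0.609.

k ≈ 18.2, θ ≈ 0.609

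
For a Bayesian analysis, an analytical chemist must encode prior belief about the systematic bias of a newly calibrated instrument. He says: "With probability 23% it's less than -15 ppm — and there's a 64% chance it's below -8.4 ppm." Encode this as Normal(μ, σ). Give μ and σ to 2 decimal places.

μ = -10.56, σ = 6.01

For Normal(μ,σ), the p-quantile is μ + z_p·σ. Here z_{0.23} = -0.7388, z_{0.64} = 0.3585.
So -15 = μ − 0.7388σ and -8.4 = μ + 0.3585σ.
Subtracting: σ = (-8.4 − -15)/(0.3585 − (-0.7388)) = 6.01.
Then μ = -15 − (-0.7388)·6.01 = -10.56.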